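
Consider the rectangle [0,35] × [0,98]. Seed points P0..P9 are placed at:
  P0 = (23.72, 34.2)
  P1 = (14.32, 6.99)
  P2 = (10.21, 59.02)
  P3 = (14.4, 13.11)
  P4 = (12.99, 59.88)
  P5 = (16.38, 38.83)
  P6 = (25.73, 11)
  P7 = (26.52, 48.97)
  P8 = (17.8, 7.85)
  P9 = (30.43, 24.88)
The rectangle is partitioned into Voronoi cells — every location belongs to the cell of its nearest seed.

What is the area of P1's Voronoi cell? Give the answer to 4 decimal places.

1. box [0,35]×[0,98]: [(0, 0) (35, 0) (35, 98) (0, 98)]
2. ⊥bis P1·P0 via (19.02,20.595): [(0, 27.1657) (0, 0) (35, 0) (35, 15.0745)]  |A|=739.2035
3. ⊥bis P1·P2 via (12.265,33.005): [(0, 27.1657) (0, 0) (35, 0) (35, 15.0745)]  |A|=739.2035
4. ⊥bis P1·P3 via (14.36,10.05): [(0, 10.2377) (0, 0) (35, 0) (35, 9.7802)]  |A|=350.3134
5. ⊥bis P1·P4 via (13.655,33.435): [(0, 10.2377) (0, 0) (35, 0) (35, 9.7802)]  |A|=350.3134
6. ⊥bis P1·P5 via (15.35,22.91): [(0, 10.2377) (0, 0) (35, 0) (35, 9.7802)]  |A|=350.3134
7. ⊥bis P1·P6 via (20.025,8.995): [(19.6787, 9.9805) (0, 10.2377) (0, 0) (23.1863, 0)]  |A|=216.4372
8. ⊥bis P1·P7 via (20.42,27.98): [(19.6787, 9.9805) (0, 10.2377) (0, 0) (23.1863, 0)]  |A|=216.4372
9. ⊥bis P1·P8 via (16.06,7.42): [(15.4135, 10.0362) (0, 10.2377) (0, 0) (17.8937, 0)]  |A|=168.6918
10. ⊥bis P1·P9 via (22.375,15.935): [(15.4135, 10.0362) (0, 10.2377) (0, 0) (17.8937, 0)]  |A|=168.6918
11. canonical 4-gon: [(15.4135, 10.0362) (0, 10.2377) (0, 0) (17.8937, 0)]
12. shoelace: 168.6918

Area of P1's cell: 168.6918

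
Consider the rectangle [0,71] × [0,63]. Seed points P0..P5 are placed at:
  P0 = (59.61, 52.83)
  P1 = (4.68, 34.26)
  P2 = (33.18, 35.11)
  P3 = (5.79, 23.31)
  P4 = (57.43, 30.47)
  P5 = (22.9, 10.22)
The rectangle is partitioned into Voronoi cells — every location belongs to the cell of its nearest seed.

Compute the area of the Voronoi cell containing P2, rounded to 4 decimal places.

Area of P2's cell: 999.8490

1. box [0,71]×[0,63]: [(0, 0) (71, 0) (71, 63) (0, 63)]
2. ⊥bis P2·P0 via (46.395,43.97): [(0, 0) (71, 0) (71, 7.2708) (33.6363, 63) (0, 63)]  |A|=3431.876
3. ⊥bis P2·P1 via (18.93,34.685): [(19.9645, 0) (71, 0) (71, 7.2708) (33.6363, 63) (18.0855, 63)]  |A|=2233.3015
4. ⊥bis P2·P3 via (19.485,29.21): [(19.0642, 30.1869) (32.0691, 0) (71, 0) (71, 7.2708) (33.6363, 63) (18.0855, 63)]  |A|=2050.6014
5. ⊥bis P2·P4 via (45.305,32.79): [(19.0642, 30.1869) (32.0691, 0) (39.031, 0) (47.2112, 42.7526) (33.6363, 63) (18.0855, 63)]  |A|=1280.7407
6. ⊥bis P2·P5 via (28.04,22.665): [(19.0642, 30.1869) (21.0633, 25.5465) (42.2451, 16.798) (47.2112, 42.7526) (33.6363, 63) (18.0855, 63)]  |A|=999.849
7. canonical 6-gon: [(19.0642, 30.1869) (21.0633, 25.5465) (42.2451, 16.798) (47.2112, 42.7526) (33.6363, 63) (18.0855, 63)]
8. shoelace: 999.849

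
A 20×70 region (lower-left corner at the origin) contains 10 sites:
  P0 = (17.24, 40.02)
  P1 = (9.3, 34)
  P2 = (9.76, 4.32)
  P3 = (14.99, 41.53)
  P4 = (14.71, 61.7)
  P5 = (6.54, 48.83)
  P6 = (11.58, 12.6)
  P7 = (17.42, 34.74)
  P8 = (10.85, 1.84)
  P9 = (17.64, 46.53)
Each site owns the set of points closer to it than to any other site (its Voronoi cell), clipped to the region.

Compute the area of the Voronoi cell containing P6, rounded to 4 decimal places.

Area of P6's cell: 286.8148

1. box [0,20]×[0,70]: [(0, 0) (20, 0) (20, 70) (0, 70)]
2. ⊥bis P6·P0 via (14.41,26.31): [(0, 29.2845) (0, 0) (20, 0) (20, 25.1561)]  |A|=544.4061
3. ⊥bis P6·P1 via (10.44,23.3): [(0, 22.1877) (0, 0) (20, 0) (20, 24.3185)]  |A|=465.0624
4. ⊥bis P6·P2 via (10.67,8.46): [(0, 22.1877) (0, 10.8053) (20, 6.4092) (20, 24.3185)]  |A|=292.917
5. ⊥bis P6·P3 via (13.285,27.065): [(0, 22.1877) (0, 10.8053) (20, 6.4092) (20, 24.3185)]  |A|=292.917
6. ⊥bis P6·P4 via (13.145,37.15): [(0, 22.1877) (0, 10.8053) (20, 6.4092) (20, 24.3185)]  |A|=292.917
7. ⊥bis P6·P5 via (9.06,30.715): [(0, 22.1877) (0, 10.8053) (20, 6.4092) (20, 24.3185)]  |A|=292.917
8. ⊥bis P6·P7 via (14.5,23.67): [(14.3311, 23.7146) (0, 22.1877) (0, 10.8053) (20, 6.4092) (20, 22.2192)]  |A|=286.9666
9. ⊥bis P6·P8 via (11.215,7.22): [(14.3311, 23.7146) (0, 22.1877) (0, 10.8053) (18.5866, 6.7199) (20, 6.624) (20, 22.2192)]  |A|=286.8148
10. ⊥bis P6·P9 via (14.61,29.565): [(14.3311, 23.7146) (0, 22.1877) (0, 10.8053) (18.5866, 6.7199) (20, 6.624) (20, 22.2192)]  |A|=286.8148
11. canonical 6-gon: [(14.3311, 23.7146) (0, 22.1877) (0, 10.8053) (18.5866, 6.7199) (20, 6.624) (20, 22.2192)]
12. shoelace: 286.8148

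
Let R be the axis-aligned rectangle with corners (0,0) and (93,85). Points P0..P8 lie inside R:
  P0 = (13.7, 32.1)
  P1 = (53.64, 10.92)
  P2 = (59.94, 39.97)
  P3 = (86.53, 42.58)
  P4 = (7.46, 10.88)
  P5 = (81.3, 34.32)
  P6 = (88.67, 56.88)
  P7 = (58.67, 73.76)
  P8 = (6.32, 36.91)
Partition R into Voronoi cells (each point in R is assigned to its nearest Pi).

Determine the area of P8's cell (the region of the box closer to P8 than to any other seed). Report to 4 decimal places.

1. box [0,93]×[0,85]: [(0, 0) (93, 0) (93, 85) (0, 85)]
2. ⊥bis P8·P0 via (10.01,34.505): [(0, 19.1466) (42.9207, 85) (0, 85)]  |A|=1413.2365
3. ⊥bis P8·P1 via (29.98,23.915): [(0, 19.1466) (42.9207, 85) (0, 85)]  |A|=1413.2365
4. ⊥bis P8·P2 via (33.13,38.44): [(0, 19.1466) (31.4751, 67.4389) (30.4729, 85) (0, 85)]  |A|=1303.9383
5. ⊥bis P8·P3 via (46.425,39.745): [(0, 19.1466) (31.4751, 67.4389) (30.4729, 85) (0, 85)]  |A|=1303.9383
6. ⊥bis P8·P4 via (6.89,23.895): [(0, 23.5932) (2.9833, 23.7239) (31.4751, 67.4389) (30.4729, 85) (0, 85)]  |A|=1297.3055
7. ⊥bis P8·P5 via (43.81,35.615): [(0, 23.5932) (2.9833, 23.7239) (31.4751, 67.4389) (30.4729, 85) (0, 85)]  |A|=1297.3055
8. ⊥bis P8·P6 via (47.495,46.895): [(0, 23.5932) (2.9833, 23.7239) (31.4751, 67.4389) (30.4729, 85) (0, 85)]  |A|=1297.3055
9. ⊥bis P8·P7 via (32.495,55.335): [(0, 23.5932) (2.9833, 23.7239) (27.8692, 61.9065) (11.6133, 85) (0, 85)]  |A|=1045.1051
10. canonical 5-gon: [(0, 23.5932) (2.9833, 23.7239) (27.8692, 61.9065) (11.6133, 85) (0, 85)]
11. shoelace: 1045.1051

Area of P8's cell: 1045.1051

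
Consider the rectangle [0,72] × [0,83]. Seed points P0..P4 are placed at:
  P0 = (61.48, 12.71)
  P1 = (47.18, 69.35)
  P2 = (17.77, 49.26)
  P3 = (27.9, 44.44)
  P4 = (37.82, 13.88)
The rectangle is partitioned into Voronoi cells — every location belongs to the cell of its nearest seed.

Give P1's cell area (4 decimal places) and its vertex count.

Area of P1's cell: 1557.9871 (5 vertices)

1. box [0,72]×[0,83]: [(0, 0) (72, 0) (72, 83) (0, 83)]
2. ⊥bis P1·P0 via (54.33,41.03): [(0, 27.3132) (72, 45.4912) (72, 83) (0, 83)]  |A|=3355.0421
3. ⊥bis P1·P2 via (32.475,59.305): [(46.3371, 39.012) (72, 45.4912) (72, 83) (16.2889, 83)]  |A|=1706.6003
4. ⊥bis P1·P3 via (37.54,56.895): [(30.286, 62.5095) (57.1258, 41.7359) (72, 45.4912) (72, 83) (16.2889, 83)]  |A|=1557.9871
5. ⊥bis P1·P4 via (42.5,41.615): [(30.286, 62.5095) (57.1258, 41.7359) (72, 45.4912) (72, 83) (16.2889, 83)]  |A|=1557.9871
6. canonical 5-gon: [(30.286, 62.5095) (57.1258, 41.7359) (72, 45.4912) (72, 83) (16.2889, 83)]
7. shoelace: 1557.9871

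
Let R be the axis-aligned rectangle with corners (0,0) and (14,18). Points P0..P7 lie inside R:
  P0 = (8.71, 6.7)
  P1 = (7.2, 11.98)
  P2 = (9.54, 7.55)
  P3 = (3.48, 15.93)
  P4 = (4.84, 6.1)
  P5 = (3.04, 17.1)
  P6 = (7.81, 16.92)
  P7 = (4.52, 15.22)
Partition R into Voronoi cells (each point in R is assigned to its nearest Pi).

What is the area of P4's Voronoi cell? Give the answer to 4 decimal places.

1. box [0,14]×[0,18]: [(0, 0) (14, 0) (14, 18) (0, 18)]
2. ⊥bis P4·P0 via (6.775,6.4): [(0, 0) (7.7672, 0) (4.9766, 18) (0, 18)]  |A|=114.6942
3. ⊥bis P4·P1 via (6.02,9.04): [(0, 11.4562) (0, 0) (7.7672, 0) (6.3886, 8.892)]  |A|=71.1281
4. ⊥bis P4·P2 via (7.19,6.825): [(0, 11.4562) (0, 0) (7.7672, 0) (6.3886, 8.892)]  |A|=71.1281
5. ⊥bis P4·P3 via (4.16,11.015): [(1.8838, 10.7001) (0, 10.4395) (0, 0) (7.7672, 0) (6.3886, 8.892)]  |A|=70.1704
6. ⊥bis P4·P5 via (3.94,11.6): [(1.8838, 10.7001) (0, 10.4395) (0, 0) (7.7672, 0) (6.3886, 8.892)]  |A|=70.1704
7. ⊥bis P4·P6 via (6.325,11.51): [(1.8838, 10.7001) (0, 10.4395) (0, 0) (7.7672, 0) (6.3886, 8.892)]  |A|=70.1704
8. ⊥bis P4·P7 via (4.68,10.66): [(2.2005, 10.573) (0.5455, 10.5149) (0, 10.4395) (0, 0) (7.7672, 0) (6.3886, 8.892)]  |A|=70.056
9. canonical 6-gon: [(2.2005, 10.573) (0.5455, 10.5149) (0, 10.4395) (0, 0) (7.7672, 0) (6.3886, 8.892)]
10. shoelace: 70.056

Area of P4's cell: 70.0560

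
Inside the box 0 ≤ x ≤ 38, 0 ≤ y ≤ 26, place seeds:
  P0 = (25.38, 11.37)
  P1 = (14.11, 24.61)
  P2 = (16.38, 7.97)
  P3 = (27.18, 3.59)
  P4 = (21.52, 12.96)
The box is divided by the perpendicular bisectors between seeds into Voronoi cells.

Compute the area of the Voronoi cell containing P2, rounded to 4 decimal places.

Area of P2's cell: 295.5195

1. box [0,38]×[0,26]: [(0, 0) (38, 0) (38, 26) (0, 26)]
2. ⊥bis P2·P0 via (20.88,9.67): [(0, 0) (24.5331, 0) (14.7109, 26) (0, 26)]  |A|=510.172
3. ⊥bis P2·P1 via (15.245,16.29): [(0, 14.2103) (0, 0) (24.5331, 0) (18.2255, 16.6966)]  |A|=334.3047
4. ⊥bis P2·P3 via (21.78,5.78): [(0, 14.2103) (0, 0) (19.4359, 0) (22.0749, 6.5071) (18.2255, 16.6966)]  |A|=317.7207
5. ⊥bis P2·P4 via (18.95,10.465): [(13.523, 16.0551) (0, 14.2103) (0, 0) (19.4359, 0) (22.0749, 6.5071) (21.6178, 7.717)]  |A|=295.5195
6. canonical 6-gon: [(13.523, 16.0551) (0, 14.2103) (0, 0) (19.4359, 0) (22.0749, 6.5071) (21.6178, 7.717)]
7. shoelace: 295.5195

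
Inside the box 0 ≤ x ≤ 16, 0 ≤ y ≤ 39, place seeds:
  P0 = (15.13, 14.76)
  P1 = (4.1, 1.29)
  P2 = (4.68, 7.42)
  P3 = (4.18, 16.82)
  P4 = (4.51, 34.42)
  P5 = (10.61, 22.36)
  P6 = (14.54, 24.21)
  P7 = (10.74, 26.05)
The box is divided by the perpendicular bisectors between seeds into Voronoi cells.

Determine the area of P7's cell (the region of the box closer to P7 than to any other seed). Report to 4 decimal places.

Area of P7's cell: 82.1944

1. box [0,16]×[0,39]: [(0, 0) (16, 0) (16, 39) (0, 39)]
2. ⊥bis P7·P0 via (12.935,20.405): [(0, 15.3754) (16, 21.5968) (16, 39) (0, 39)]  |A|=328.2228
3. ⊥bis P7·P1 via (7.42,13.67): [(0, 15.6599) (0.433, 15.5437) (16, 21.5968) (16, 39) (0, 39)]  |A|=328.1612
4. ⊥bis P7·P2 via (7.71,16.735): [(0, 19.2429) (5.4158, 17.4813) (16, 21.5968) (16, 39) (0, 39)]  |A|=317.7497
5. ⊥bis P7·P3 via (7.46,21.435): [(0, 26.737) (10.3329, 19.3932) (16, 21.5968) (16, 39) (0, 39)]  |A|=269.5236
6. ⊥bis P7·P4 via (7.625,30.235): [(1.4965, 25.6734) (10.3329, 19.3932) (16, 21.5968) (16, 36.4687)]  |A|=135.3788
7. ⊥bis P7·P5 via (10.675,24.205): [(1.4965, 25.6734) (3.1916, 24.4686) (16, 24.0174) (16, 36.4687)]  |A|=97.6269
8. ⊥bis P7·P6 via (12.64,25.13): [(1.4965, 25.6734) (3.1916, 24.4686) (12.1667, 24.1524) (16, 32.0691) (16, 36.4687)]  |A|=82.1944
9. canonical 5-gon: [(1.4965, 25.6734) (3.1916, 24.4686) (12.1667, 24.1524) (16, 32.0691) (16, 36.4687)]
10. shoelace: 82.1944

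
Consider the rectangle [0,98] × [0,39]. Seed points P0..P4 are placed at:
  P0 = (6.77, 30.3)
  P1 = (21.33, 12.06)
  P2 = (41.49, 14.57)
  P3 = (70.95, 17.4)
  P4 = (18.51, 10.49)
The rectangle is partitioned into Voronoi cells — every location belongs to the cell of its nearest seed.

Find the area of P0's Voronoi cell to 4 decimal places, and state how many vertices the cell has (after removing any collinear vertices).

1. box [0,98]×[0,39]: [(0, 0) (98, 0) (98, 39) (0, 39)]
2. ⊥bis P0·P1 via (14.05,21.18): [(0, 9.9646) (36.374, 39) (0, 39)]  |A|=528.0653
3. ⊥bis P0·P2 via (24.13,22.435): [(0, 9.9646) (28.9499, 33.0738) (31.6348, 39) (0, 39)]  |A|=514.0228
4. ⊥bis P0·P3 via (38.86,23.85): [(0, 9.9646) (28.9499, 33.0738) (31.6348, 39) (0, 39)]  |A|=514.0228
5. ⊥bis P0·P4 via (12.64,20.395): [(0, 12.9042) (14.2961, 21.3765) (28.9499, 33.0738) (31.6348, 39) (0, 39)]  |A|=493.011
6. canonical 5-gon: [(0, 12.9042) (14.2961, 21.3765) (28.9499, 33.0738) (31.6348, 39) (0, 39)]
7. shoelace: 493.011

Area of P0's cell: 493.0110 (5 vertices)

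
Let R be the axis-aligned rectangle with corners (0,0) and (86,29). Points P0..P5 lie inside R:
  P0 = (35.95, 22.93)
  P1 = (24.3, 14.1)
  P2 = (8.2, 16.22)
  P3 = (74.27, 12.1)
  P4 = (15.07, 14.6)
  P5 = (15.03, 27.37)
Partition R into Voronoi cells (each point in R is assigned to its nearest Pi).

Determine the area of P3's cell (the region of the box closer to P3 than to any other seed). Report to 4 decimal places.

Area of P3's cell: 920.5209

1. box [0,86]×[0,29]: [(0, 0) (86, 0) (86, 29) (0, 29)]
2. ⊥bis P3·P0 via (55.11,17.515): [(50.1599, 0) (86, 0) (86, 29) (58.3559, 29)]  |A|=920.5209
3. ⊥bis P3·P1 via (49.285,13.1): [(50.1599, 0) (86, 0) (86, 29) (58.3559, 29)]  |A|=920.5209
4. ⊥bis P3·P2 via (41.235,14.16): [(50.1599, 0) (86, 0) (86, 29) (58.3559, 29)]  |A|=920.5209
5. ⊥bis P3·P4 via (44.67,13.35): [(50.1599, 0) (86, 0) (86, 29) (58.3559, 29)]  |A|=920.5209
6. ⊥bis P3·P5 via (44.65,19.735): [(50.1599, 0) (86, 0) (86, 29) (58.3559, 29)]  |A|=920.5209
7. canonical 4-gon: [(50.1599, 0) (86, 0) (86, 29) (58.3559, 29)]
8. shoelace: 920.5209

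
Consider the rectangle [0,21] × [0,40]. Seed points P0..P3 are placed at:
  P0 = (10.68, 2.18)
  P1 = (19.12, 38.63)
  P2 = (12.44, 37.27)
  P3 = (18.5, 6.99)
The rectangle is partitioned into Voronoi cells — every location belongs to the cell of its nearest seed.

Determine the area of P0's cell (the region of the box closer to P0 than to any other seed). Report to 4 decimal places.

Area of P0's cell: 226.0877

1. box [0,21]×[0,40]: [(0, 0) (21, 0) (21, 40) (0, 40)]
2. ⊥bis P0·P1 via (14.9,20.405): [(0, 23.8551) (0, 0) (21, 0) (21, 18.9925)]  |A|=449.9002
3. ⊥bis P0·P2 via (11.56,19.725): [(19.5723, 19.3231) (0, 20.3048) (0, 0) (21, 0) (21, 18.9925)]  |A|=415.1566
4. ⊥bis P0·P3 via (14.59,4.585): [(5.0776, 20.0501) (0, 20.3048) (0, 0) (17.4102, 0)]  |A|=226.0877
5. canonical 4-gon: [(5.0776, 20.0501) (0, 20.3048) (0, 0) (17.4102, 0)]
6. shoelace: 226.0877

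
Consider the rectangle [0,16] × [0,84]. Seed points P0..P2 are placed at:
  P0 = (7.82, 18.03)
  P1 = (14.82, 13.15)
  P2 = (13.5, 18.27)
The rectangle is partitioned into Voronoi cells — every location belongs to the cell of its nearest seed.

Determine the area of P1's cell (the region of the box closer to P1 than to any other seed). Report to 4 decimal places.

1. box [0,16]×[0,84]: [(0, 0) (16, 0) (16, 84) (0, 84)]
2. ⊥bis P1·P0 via (11.32,15.59): [(0.4515, 0) (16, 0) (16, 22.3031)]  |A|=173.3895
3. ⊥bis P1·P2 via (14.16,15.71): [(10.7997, 14.8437) (0.4515, 0) (16, 0) (16, 16.1844)]  |A|=157.4799
4. canonical 4-gon: [(10.7997, 14.8437) (0.4515, 0) (16, 0) (16, 16.1844)]
5. shoelace: 157.4799

Area of P1's cell: 157.4799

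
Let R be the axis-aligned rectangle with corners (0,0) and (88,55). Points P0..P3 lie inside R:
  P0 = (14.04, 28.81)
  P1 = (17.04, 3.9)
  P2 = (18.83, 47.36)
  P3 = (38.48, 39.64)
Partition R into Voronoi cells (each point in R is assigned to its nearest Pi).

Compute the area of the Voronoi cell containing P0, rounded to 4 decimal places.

Area of P0's cell: 658.0384

1. box [0,88]×[0,55]: [(0, 0) (88, 0) (88, 55) (0, 55)]
2. ⊥bis P0·P1 via (15.54,16.355): [(0, 14.4835) (88, 25.0816) (88, 55) (0, 55)]  |A|=3099.1366
3. ⊥bis P0·P2 via (16.435,38.085): [(0, 42.3289) (0, 14.4835) (73.5377, 23.3399)]  |A|=1023.8438
4. ⊥bis P0·P3 via (26.26,34.225): [(25.598, 35.7189) (0, 42.3289) (0, 14.4835) (33.2344, 18.486)]  |A|=658.0384
5. canonical 4-gon: [(25.598, 35.7189) (0, 42.3289) (0, 14.4835) (33.2344, 18.486)]
6. shoelace: 658.0384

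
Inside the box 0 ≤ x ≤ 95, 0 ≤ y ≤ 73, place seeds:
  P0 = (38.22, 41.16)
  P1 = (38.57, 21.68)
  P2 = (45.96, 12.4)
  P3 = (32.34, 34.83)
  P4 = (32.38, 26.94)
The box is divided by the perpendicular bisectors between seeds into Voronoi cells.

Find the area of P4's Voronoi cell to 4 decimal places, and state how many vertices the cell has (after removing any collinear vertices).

Area of P4's cell: 860.4583 (4 vertices)

1. box [0,95]×[0,73]: [(0, 0) (95, 0) (95, 73) (0, 73)]
2. ⊥bis P4·P0 via (35.3,34.05): [(0, 48.5473) (0, 0) (95, 0) (95, 9.5319)]  |A|=2758.7613
3. ⊥bis P4·P1 via (35.475,24.31): [(41.5652, 31.477) (0, 48.5473) (0, 0) (14.8174, 0)]  |A|=1242.1424
4. ⊥bis P4·P2 via (39.17,19.67): [(41.5652, 31.477) (0, 48.5473) (0, 0) (14.8174, 0)]  |A|=1242.1424
5. ⊥bis P4·P3 via (32.36,30.885): [(41.0998, 30.9293) (0, 30.7209) (0, 0) (14.8174, 0)]  |A|=860.4583
6. canonical 4-gon: [(41.0998, 30.9293) (0, 30.7209) (0, 0) (14.8174, 0)]
7. shoelace: 860.4583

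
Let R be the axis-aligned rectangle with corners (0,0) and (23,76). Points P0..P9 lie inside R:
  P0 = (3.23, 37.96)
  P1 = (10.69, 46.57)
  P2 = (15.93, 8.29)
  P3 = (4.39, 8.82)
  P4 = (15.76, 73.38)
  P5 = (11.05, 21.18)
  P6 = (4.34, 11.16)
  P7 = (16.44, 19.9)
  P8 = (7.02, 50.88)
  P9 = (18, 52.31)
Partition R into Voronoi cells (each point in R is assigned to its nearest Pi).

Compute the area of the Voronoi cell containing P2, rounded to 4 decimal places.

Area of P2's cell: 179.6460

1. box [0,23]×[0,76]: [(0, 0) (23, 0) (23, 76) (0, 76)]
2. ⊥bis P2·P0 via (9.58,23.125): [(0, 19.0244) (0, 0) (23, 0) (23, 28.8693)]  |A|=550.7773
3. ⊥bis P2·P1 via (13.31,27.43): [(22.6123, 28.7033) (0, 19.0244) (0, 0) (23, 0) (23, 28.7564)]  |A|=550.7554
4. ⊥bis P2·P3 via (10.16,8.555): [(22.6123, 28.7033) (10.8542, 23.6704) (9.7671, 0) (23, 0) (23, 28.7564)]  |A|=331.9127
5. ⊥bis P2·P4 via (15.845,40.835): [(22.6123, 28.7033) (10.8542, 23.6704) (9.7671, 0) (23, 0) (23, 28.7564)]  |A|=331.9127
6. ⊥bis P2·P5 via (13.49,14.735): [(10.3899, 13.5613) (9.7671, 0) (23, 0) (23, 18.3354)]  |A|=205.3332
7. ⊥bis P2·P6 via (10.135,9.725): [(11.1569, 13.8517) (10.2317, 10.1154) (9.7671, 0) (23, 0) (23, 18.3354)]  |A|=204.0347
8. ⊥bis P2·P7 via (16.185,14.095): [(12.2555, 14.2676) (11.1569, 13.8517) (10.2317, 10.1154) (9.7671, 0) (23, 0) (23, 13.7956)]  |A|=179.646
9. ⊥bis P2·P8 via (11.475,29.585): [(12.2555, 14.2676) (11.1569, 13.8517) (10.2317, 10.1154) (9.7671, 0) (23, 0) (23, 13.7956)]  |A|=179.646
10. ⊥bis P2·P9 via (16.965,30.3): [(12.2555, 14.2676) (11.1569, 13.8517) (10.2317, 10.1154) (9.7671, 0) (23, 0) (23, 13.7956)]  |A|=179.646
11. canonical 6-gon: [(12.2555, 14.2676) (11.1569, 13.8517) (10.2317, 10.1154) (9.7671, 0) (23, 0) (23, 13.7956)]
12. shoelace: 179.646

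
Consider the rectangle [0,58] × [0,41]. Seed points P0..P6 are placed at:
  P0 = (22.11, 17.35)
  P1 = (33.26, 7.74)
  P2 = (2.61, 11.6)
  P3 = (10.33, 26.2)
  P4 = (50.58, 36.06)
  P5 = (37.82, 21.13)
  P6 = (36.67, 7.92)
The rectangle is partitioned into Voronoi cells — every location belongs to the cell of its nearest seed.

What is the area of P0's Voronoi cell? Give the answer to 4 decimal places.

1. box [0,58]×[0,41]: [(0, 0) (58, 0) (58, 41) (0, 41)]
2. ⊥bis P0·P1 via (27.685,12.545): [(0, 0) (16.8727, 0) (52.2099, 41) (0, 41)]  |A|=1416.1926
3. ⊥bis P0·P2 via (12.36,14.475): [(16.6283, 0) (16.8727, 0) (52.2099, 41) (4.5385, 41)]  |A|=982.2733
4. ⊥bis P0·P3 via (16.22,21.775): [(11.9022, 16.0276) (16.6283, 0) (16.8727, 0) (52.2099, 41) (30.6632, 41)]  |A|=656.0756
5. ⊥bis P0·P4 via (36.345,26.705): [(28.6829, 38.364) (11.9022, 16.0276) (16.6283, 0) (16.8727, 0) (37.8783, 24.3718)]  |A|=450.9605
6. ⊥bis P0·P5 via (29.965,19.24): [(26.1688, 35.0175) (11.9022, 16.0276) (16.6283, 0) (16.8727, 0) (30.7267, 16.0742)]  |A|=331.3372
7. ⊥bis P0·P6 via (29.39,12.635): [(26.1688, 35.0175) (11.9022, 16.0276) (16.6283, 0) (16.8727, 0) (30.7267, 16.0742)]  |A|=331.3372
8. canonical 5-gon: [(26.1688, 35.0175) (11.9022, 16.0276) (16.6283, 0) (16.8727, 0) (30.7267, 16.0742)]
9. shoelace: 331.3372

Area of P0's cell: 331.3372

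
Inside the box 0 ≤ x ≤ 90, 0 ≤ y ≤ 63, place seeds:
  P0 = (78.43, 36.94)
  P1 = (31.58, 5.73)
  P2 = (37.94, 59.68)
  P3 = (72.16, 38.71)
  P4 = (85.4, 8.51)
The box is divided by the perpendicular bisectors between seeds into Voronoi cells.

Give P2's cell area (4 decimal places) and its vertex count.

Area of P2's cell: 1577.3001 (4 vertices)

1. box [0,90]×[0,63]: [(0, 0) (90, 0) (90, 63) (0, 63)]
2. ⊥bis P2·P0 via (58.185,48.31): [(0, 0) (31.0531, 0) (66.4352, 63) (0, 63)]  |A|=3070.8824
3. ⊥bis P2·P1 via (34.76,32.705): [(0, 36.8027) (48.5105, 31.084) (66.4352, 63) (0, 63)]  |A|=1695.5944
4. ⊥bis P2·P3 via (55.05,49.195): [(0, 36.8027) (44.2587, 31.5852) (63.5097, 63) (0, 63)]  |A|=1577.3001
5. ⊥bis P2·P4 via (61.67,34.095): [(0, 36.8027) (44.2587, 31.5852) (63.5097, 63) (0, 63)]  |A|=1577.3001
6. canonical 4-gon: [(0, 36.8027) (44.2587, 31.5852) (63.5097, 63) (0, 63)]
7. shoelace: 1577.3001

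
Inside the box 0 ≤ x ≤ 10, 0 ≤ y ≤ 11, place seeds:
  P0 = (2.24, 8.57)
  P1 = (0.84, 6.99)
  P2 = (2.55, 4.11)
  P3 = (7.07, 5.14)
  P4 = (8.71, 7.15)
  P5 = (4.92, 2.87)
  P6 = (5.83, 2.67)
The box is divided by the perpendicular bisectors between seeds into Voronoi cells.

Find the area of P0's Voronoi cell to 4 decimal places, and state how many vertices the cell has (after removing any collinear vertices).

1. box [0,10]×[0,11]: [(0, 0) (10, 0) (10, 11) (0, 11)]
2. ⊥bis P0·P1 via (1.54,7.78): [(0, 9.1446) (10, 0.2838) (10, 11) (0, 11)]  |A|=62.8582
3. ⊥bis P0·P2 via (2.395,6.34): [(0, 9.1446) (3.1091, 6.3896) (10, 6.8686) (10, 11) (0, 11)]  |A|=40.1707
4. ⊥bis P0·P3 via (4.655,6.855): [(0, 9.1446) (3.1091, 6.3896) (4.3876, 6.4785) (7.5986, 11) (0, 11)]  |A|=23.1482
5. ⊥bis P0·P4 via (5.475,7.86): [(0, 9.1446) (3.1091, 6.3896) (4.3876, 6.4785) (5.5225, 8.0767) (6.1641, 11) (0, 11)]  |A|=21.0515
6. ⊥bis P0·P5 via (3.58,5.72): [(0, 9.1446) (3.1091, 6.3896) (4.3876, 6.4785) (5.5225, 8.0767) (6.1641, 11) (0, 11)]  |A|=21.0515
7. ⊥bis P0·P6 via (4.035,5.62): [(0, 9.1446) (3.1091, 6.3896) (4.3876, 6.4785) (5.5225, 8.0767) (6.1641, 11) (0, 11)]  |A|=21.0515
8. canonical 6-gon: [(0, 9.1446) (3.1091, 6.3896) (4.3876, 6.4785) (5.5225, 8.0767) (6.1641, 11) (0, 11)]
9. shoelace: 21.0515

Area of P0's cell: 21.0515 (6 vertices)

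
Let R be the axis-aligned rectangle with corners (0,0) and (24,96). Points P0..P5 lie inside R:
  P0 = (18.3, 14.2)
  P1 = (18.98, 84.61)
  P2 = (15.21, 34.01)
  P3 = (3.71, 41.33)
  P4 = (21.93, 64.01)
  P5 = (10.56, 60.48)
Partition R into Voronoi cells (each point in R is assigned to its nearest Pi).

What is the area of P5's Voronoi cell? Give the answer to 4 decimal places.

Area of P5's cell: 408.8243

1. box [0,24]×[0,96]: [(0, 0) (24, 0) (24, 96) (0, 96)]
2. ⊥bis P5·P0 via (14.43,37.34): [(0, 34.9267) (24, 38.9405) (24, 96) (0, 96)]  |A|=1417.5936
3. ⊥bis P5·P1 via (14.77,72.545): [(0, 77.6989) (0, 34.9267) (24, 38.9405) (24, 69.3243)]  |A|=877.8713
4. ⊥bis P5·P2 via (12.885,47.245): [(0, 77.6989) (0, 44.9815) (24, 49.1976) (24, 69.3243)]  |A|=634.129
5. ⊥bis P5·P3 via (7.135,50.905): [(0, 77.6989) (0, 53.4572) (15.8908, 47.773) (24, 49.1976) (24, 69.3243)]  |A|=566.786
6. ⊥bis P5·P4 via (16.245,62.245): [(12.8379, 73.2192) (0, 77.6989) (0, 53.4572) (15.8908, 47.773) (20.4874, 48.5805)]  |A|=408.8243
7. canonical 5-gon: [(12.8379, 73.2192) (0, 77.6989) (0, 53.4572) (15.8908, 47.773) (20.4874, 48.5805)]
8. shoelace: 408.8243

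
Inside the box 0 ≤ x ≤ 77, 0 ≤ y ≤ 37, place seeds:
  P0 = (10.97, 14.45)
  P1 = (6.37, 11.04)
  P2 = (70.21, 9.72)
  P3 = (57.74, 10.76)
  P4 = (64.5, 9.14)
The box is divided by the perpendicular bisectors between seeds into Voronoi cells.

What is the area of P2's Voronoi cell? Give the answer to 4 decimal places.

1. box [0,77]×[0,37]: [(0, 0) (77, 0) (77, 37) (0, 37)]
2. ⊥bis P2·P0 via (40.59,12.085): [(39.6251, 0) (77, 0) (77, 37) (42.5793, 37)]  |A|=1328.2185
3. ⊥bis P2·P1 via (38.29,10.38): [(39.6251, 0) (77, 0) (77, 37) (42.5793, 37)]  |A|=1328.2185
4. ⊥bis P2·P3 via (63.975,10.24): [(63.121, 0) (77, 0) (77, 37) (66.2068, 37)]  |A|=456.4362
5. ⊥bis P2·P4 via (67.355,9.43): [(65.4618, 28.0678) (68.3129, 0) (77, 0) (77, 37) (66.2068, 37)]  |A|=383.5739
6. canonical 5-gon: [(65.4618, 28.0678) (68.3129, 0) (77, 0) (77, 37) (66.2068, 37)]
7. shoelace: 383.5739

Area of P2's cell: 383.5739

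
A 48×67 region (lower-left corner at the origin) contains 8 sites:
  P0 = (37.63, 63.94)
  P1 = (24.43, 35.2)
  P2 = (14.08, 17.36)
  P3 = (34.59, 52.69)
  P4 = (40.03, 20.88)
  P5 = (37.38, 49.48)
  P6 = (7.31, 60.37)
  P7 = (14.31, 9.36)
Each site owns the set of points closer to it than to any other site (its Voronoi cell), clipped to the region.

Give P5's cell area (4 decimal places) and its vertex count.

1. box [0,48]×[0,67]: [(0, 0) (48, 0) (48, 67) (0, 67)]
2. ⊥bis P5·P0 via (37.505,56.71): [(0, 57.3584) (0, 0) (48, 0) (48, 56.5286)]  |A|=2733.2875
3. ⊥bis P5·P1 via (30.905,42.34): [(14.6229, 57.1056) (48, 26.8372) (48, 56.5286)]  |A|=495.5056
4. ⊥bis P5·P2 via (25.73,33.42): [(14.6229, 57.1056) (48, 26.8372) (48, 56.5286)]  |A|=495.5056
5. ⊥bis P5·P3 via (35.985,51.085): [(42.3602, 56.6261) (28.4672, 44.5508) (48, 26.8372) (48, 56.5286)]  |A|=324.7069
6. ⊥bis P5·P4 via (38.705,35.18): [(42.3602, 56.6261) (28.4672, 44.5508) (38.7915, 35.188) (48, 36.0413) (48, 56.5286)]  |A|=282.3291
7. ⊥bis P5·P6 via (22.345,54.925): [(42.3602, 56.6261) (28.4672, 44.5508) (38.7915, 35.188) (48, 36.0413) (48, 56.5286)]  |A|=282.3291
8. ⊥bis P5·P7 via (25.845,29.42): [(42.3602, 56.6261) (28.4672, 44.5508) (38.7915, 35.188) (48, 36.0413) (48, 56.5286)]  |A|=282.3291
9. canonical 5-gon: [(42.3602, 56.6261) (28.4672, 44.5508) (38.7915, 35.188) (48, 36.0413) (48, 56.5286)]
10. shoelace: 282.3291

Area of P5's cell: 282.3291 (5 vertices)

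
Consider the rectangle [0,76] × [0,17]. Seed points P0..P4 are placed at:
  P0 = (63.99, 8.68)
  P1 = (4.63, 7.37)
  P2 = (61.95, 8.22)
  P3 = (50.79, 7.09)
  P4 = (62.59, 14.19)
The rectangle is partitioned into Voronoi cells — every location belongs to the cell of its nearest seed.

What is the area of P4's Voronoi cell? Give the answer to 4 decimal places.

1. box [0,76]×[0,17]: [(0, 0) (76, 0) (76, 17) (0, 17)]
2. ⊥bis P4·P0 via (63.29,11.435): [(0, 0) (18.2851, 0) (76, 14.6644) (76, 17) (0, 17)]  |A|=868.8228
3. ⊥bis P4·P1 via (33.61,10.78): [(34.3968, 4.0937) (76, 14.6644) (76, 17) (32.8781, 17)]  |A|=326.8562
4. ⊥bis P4·P2 via (62.27,11.205): [(33.1932, 14.3221) (62.3507, 11.1963) (76, 14.6644) (76, 17) (32.8781, 17)]  |A|=179.6197
5. ⊥bis P4·P3 via (56.69,10.64): [(55.9419, 11.8834) (62.3507, 11.1963) (76, 14.6644) (76, 17) (52.8632, 17)]  |A|=98.4168
6. canonical 5-gon: [(55.9419, 11.8834) (62.3507, 11.1963) (76, 14.6644) (76, 17) (52.8632, 17)]
7. shoelace: 98.4168

Area of P4's cell: 98.4168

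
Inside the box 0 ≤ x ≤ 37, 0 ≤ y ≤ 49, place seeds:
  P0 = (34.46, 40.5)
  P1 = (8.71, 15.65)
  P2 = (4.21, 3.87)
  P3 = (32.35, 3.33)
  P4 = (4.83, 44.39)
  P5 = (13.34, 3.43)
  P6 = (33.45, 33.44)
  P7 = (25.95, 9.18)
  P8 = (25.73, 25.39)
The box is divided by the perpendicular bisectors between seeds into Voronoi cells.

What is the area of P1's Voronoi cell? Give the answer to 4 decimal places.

1. box [0,37]×[0,49]: [(0, 0) (37, 0) (37, 49) (0, 49)]
2. ⊥bis P1·P0 via (21.585,28.075): [(0, 0) (37, 0) (37, 12.1017) (1.3914, 49) (0, 49)]  |A|=1156.051
3. ⊥bis P1·P2 via (6.46,9.76): [(0, 12.2277) (32.0095, 0) (37, 0) (37, 12.1017) (1.3914, 49) (0, 49)]  |A|=960.349
4. ⊥bis P1·P3 via (20.53,9.49): [(0, 12.2277) (18.3113, 5.2328) (27.1892, 22.2678) (1.3914, 49) (0, 49)]  |A|=705.5188
5. ⊥bis P1·P4 via (6.77,30.02): [(0, 29.106) (0, 12.2277) (18.3113, 5.2328) (27.1892, 22.2678) (18.2167, 31.5653)]  |A|=512.189
6. ⊥bis P1·P5 via (11.025,9.54): [(0, 29.106) (0, 12.2277) (9.0223, 8.7812) (22.9011, 14.0397) (27.1892, 22.2678) (18.2167, 31.5653)]  |A|=463.1417
7. ⊥bis P1·P6 via (21.08,24.545): [(16.2252, 31.2965) (0, 29.106) (0, 12.2277) (9.0223, 8.7812) (22.9011, 14.0397) (25.3101, 18.6623)]  |A|=424.4292
8. ⊥bis P1·P7 via (17.33,12.415): [(21.6071, 23.8119) (16.2252, 31.2965) (0, 29.106) (0, 12.2277) (9.0223, 8.7812) (17.1173, 11.8483)]  |A|=379.9898
9. ⊥bis P1·P8 via (17.22,20.52): [(19.1235, 17.1938) (11.4239, 30.6483) (0, 29.106) (0, 12.2277) (9.0223, 8.7812) (17.1173, 11.8483)]  |A|=318.0915
10. canonical 6-gon: [(19.1235, 17.1938) (11.4239, 30.6483) (0, 29.106) (0, 12.2277) (9.0223, 8.7812) (17.1173, 11.8483)]
11. shoelace: 318.0915

Area of P1's cell: 318.0915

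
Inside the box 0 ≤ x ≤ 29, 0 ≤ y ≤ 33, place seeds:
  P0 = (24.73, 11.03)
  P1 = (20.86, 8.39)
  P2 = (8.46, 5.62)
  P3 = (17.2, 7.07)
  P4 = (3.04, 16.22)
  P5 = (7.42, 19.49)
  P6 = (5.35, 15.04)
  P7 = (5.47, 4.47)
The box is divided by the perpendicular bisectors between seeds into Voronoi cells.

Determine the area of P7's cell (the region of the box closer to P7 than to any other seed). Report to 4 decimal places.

1. box [0,29]×[0,33]: [(0, 0) (29, 0) (29, 33) (0, 33)]
2. ⊥bis P7·P0 via (15.1,7.75): [(0, 0) (17.7397, 0) (6.4998, 33) (0, 33)]  |A|=399.9511
3. ⊥bis P7·P1 via (13.165,6.43): [(0, 0) (14.8028, 0) (6.3973, 33) (0, 33)]  |A|=349.802
4. ⊥bis P7·P2 via (6.965,5.045): [(0, 23.154) (0, 0) (8.9054, 0)]  |A|=103.0976
5. ⊥bis P7·P3 via (11.335,5.77): [(0, 23.154) (0, 0) (8.9054, 0)]  |A|=103.0976
6. ⊥bis P7·P4 via (4.255,10.345): [(4.8771, 10.4736) (0, 9.465) (0, 0) (8.9054, 0)]  |A|=69.7167
7. ⊥bis P7·P5 via (6.445,11.98): [(4.8771, 10.4736) (0, 9.465) (0, 0) (8.9054, 0)]  |A|=69.7167
8. ⊥bis P7·P6 via (5.41,9.755): [(5.1546, 9.7521) (1.1693, 9.7069) (0, 9.465) (0, 0) (8.9054, 0)]  |A|=68.2726
9. canonical 5-gon: [(5.1546, 9.7521) (1.1693, 9.7069) (0, 9.465) (0, 0) (8.9054, 0)]
10. shoelace: 68.2726

Area of P7's cell: 68.2726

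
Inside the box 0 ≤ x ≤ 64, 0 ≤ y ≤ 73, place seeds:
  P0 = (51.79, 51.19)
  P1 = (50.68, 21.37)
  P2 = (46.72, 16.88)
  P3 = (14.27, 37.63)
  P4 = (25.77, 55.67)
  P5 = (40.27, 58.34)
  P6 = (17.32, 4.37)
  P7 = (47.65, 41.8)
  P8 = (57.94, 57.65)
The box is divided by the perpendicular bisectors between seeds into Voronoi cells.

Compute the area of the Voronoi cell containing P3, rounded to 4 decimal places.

Area of P3's cell: 881.1946

1. box [0,64]×[0,73]: [(0, 0) (64, 0) (64, 73) (0, 73)]
2. ⊥bis P3·P0 via (33.03,44.41): [(0, 0) (49.0801, 0) (22.6974, 73) (0, 73)]  |A|=2619.8774
3. ⊥bis P3·P1 via (32.475,29.5): [(0, 0) (19.3009, 0) (35.7601, 36.856) (22.6974, 73) (0, 73)]  |A|=2071.1054
4. ⊥bis P3·P2 via (30.495,27.255): [(0, 0) (13.0669, 0) (33.7357, 32.3229) (35.7601, 36.856) (22.6974, 73) (0, 73)]  |A|=1970.3556
5. ⊥bis P3·P4 via (20.02,46.65): [(0, 59.4122) (0, 0) (13.0669, 0) (33.7357, 32.3229) (35.6767, 36.6693)]  |A|=1312.9396
6. ⊥bis P3·P5 via (27.27,47.985): [(0, 59.4122) (0, 0) (13.0669, 0) (33.7357, 32.3229) (35.6767, 36.6693)]  |A|=1312.9396
7. ⊥bis P3·P6 via (15.795,21): [(0, 59.4122) (0, 19.5516) (27.1618, 22.0424) (33.7357, 32.3229) (35.6767, 36.6693)]  |A|=903.3989
8. ⊥bis P3·P7 via (30.96,39.715): [(30.9653, 39.6727) (0, 59.4122) (0, 19.5516) (27.1618, 22.0424) (32.1862, 29.8997)]  |A|=881.1946
9. ⊥bis P3·P8 via (36.105,47.64): [(30.9653, 39.6727) (0, 59.4122) (0, 19.5516) (27.1618, 22.0424) (32.1862, 29.8997)]  |A|=881.1946
10. canonical 5-gon: [(30.9653, 39.6727) (0, 59.4122) (0, 19.5516) (27.1618, 22.0424) (32.1862, 29.8997)]
11. shoelace: 881.1946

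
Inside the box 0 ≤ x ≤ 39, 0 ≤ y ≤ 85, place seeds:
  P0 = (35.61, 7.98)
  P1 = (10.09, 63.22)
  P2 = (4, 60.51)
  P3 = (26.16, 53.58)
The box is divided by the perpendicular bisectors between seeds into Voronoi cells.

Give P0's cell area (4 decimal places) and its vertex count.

Area of P0's cell: 1103.0663 (5 vertices)

1. box [0,39]×[0,85]: [(0, 0) (39, 0) (39, 85) (0, 85)]
2. ⊥bis P0·P1 via (22.85,35.6): [(0, 25.0437) (0, 0) (39, 0) (39, 43.061)]  |A|=1328.0418
3. ⊥bis P0·P2 via (19.805,34.245): [(19.4348, 34.0222) (0, 22.3273) (0, 0) (39, 0) (39, 43.061)]  |A|=1301.6459
4. ⊥bis P0·P3 via (30.885,30.78): [(5.2018, 25.4575) (0, 22.3273) (0, 0) (39, 0) (39, 32.4617)]  |A|=1103.0663
5. canonical 5-gon: [(5.2018, 25.4575) (0, 22.3273) (0, 0) (39, 0) (39, 32.4617)]
6. shoelace: 1103.0663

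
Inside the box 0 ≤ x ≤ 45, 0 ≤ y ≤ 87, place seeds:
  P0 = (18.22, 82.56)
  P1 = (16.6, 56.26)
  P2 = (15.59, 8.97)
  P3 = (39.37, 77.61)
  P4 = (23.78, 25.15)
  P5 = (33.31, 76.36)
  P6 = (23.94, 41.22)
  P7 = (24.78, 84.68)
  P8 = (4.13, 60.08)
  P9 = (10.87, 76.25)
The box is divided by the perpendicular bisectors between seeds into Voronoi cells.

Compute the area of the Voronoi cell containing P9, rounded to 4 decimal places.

Area of P9's cell: 302.9037

1. box [0,45]×[0,87]: [(0, 0) (45, 0) (45, 87) (0, 87)]
2. ⊥bis P9·P0 via (14.545,79.405): [(0, 0) (45, 0) (45, 43.9305) (8.0247, 87) (0, 87)]  |A|=3118.745
3. ⊥bis P9·P1 via (13.735,66.255): [(0, 62.318) (23.4449, 69.0383) (8.0247, 87) (0, 87)]  |A|=361.4022
4. ⊥bis P9·P2 via (13.23,42.61): [(0, 62.318) (23.4449, 69.0383) (8.0247, 87) (0, 87)]  |A|=361.4022
5. ⊥bis P9·P3 via (25.12,76.93): [(0, 62.318) (23.4449, 69.0383) (8.0247, 87) (0, 87)]  |A|=361.4022
6. ⊥bis P9·P4 via (17.325,50.7): [(0, 62.318) (23.4449, 69.0383) (8.0247, 87) (0, 87)]  |A|=361.4022
7. ⊥bis P9·P5 via (22.09,76.305): [(0, 62.318) (22.1275, 68.6606) (22.118, 70.5838) (8.0247, 87) (0, 87)]  |A|=360.1336
8. ⊥bis P9·P6 via (17.405,58.735): [(0, 62.318) (22.1275, 68.6606) (22.118, 70.5838) (8.0247, 87) (0, 87)]  |A|=360.1336
9. ⊥bis P9·P7 via (17.825,80.465): [(0, 62.318) (22.1275, 68.6606) (22.118, 70.5838) (8.0247, 87) (0, 87)]  |A|=360.1336
10. ⊥bis P9·P8 via (7.5,68.165): [(0, 71.2912) (12.7557, 65.9743) (22.1275, 68.6606) (22.118, 70.5838) (8.0247, 87) (0, 87)]  |A|=302.9037
11. canonical 6-gon: [(0, 71.2912) (12.7557, 65.9743) (22.1275, 68.6606) (22.118, 70.5838) (8.0247, 87) (0, 87)]
12. shoelace: 302.9037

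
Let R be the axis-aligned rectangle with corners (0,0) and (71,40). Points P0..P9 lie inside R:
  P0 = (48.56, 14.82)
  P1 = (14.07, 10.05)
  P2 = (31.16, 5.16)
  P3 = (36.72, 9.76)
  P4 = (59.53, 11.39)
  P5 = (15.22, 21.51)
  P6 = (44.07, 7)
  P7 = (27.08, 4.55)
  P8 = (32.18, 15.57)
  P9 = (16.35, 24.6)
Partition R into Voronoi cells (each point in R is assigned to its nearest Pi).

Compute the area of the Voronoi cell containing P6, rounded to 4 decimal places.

Area of P6's cell: 143.7951

1. box [0,71]×[0,40]: [(0, 0) (71, 0) (71, 40) (0, 40)]
2. ⊥bis P6·P0 via (46.315,10.91): [(0, 37.5026) (0, 0) (65.3164, 0)]  |A|=1224.768
3. ⊥bis P6·P1 via (29.07,8.525): [(30.2502, 20.1339) (28.2033, 0) (65.3164, 0)]  |A|=373.6153
4. ⊥bis P6·P2 via (37.615,6.08): [(36.0898, 16.781) (38.4816, 0) (65.3164, 0)]  |A|=225.1572
5. ⊥bis P6·P3 via (40.395,8.38): [(42.2265, 13.2575) (38.1422, 2.3808) (38.4816, 0) (65.3164, 0)]  |A|=184.5882
6. ⊥bis P6·P4 via (51.8,9.195): [(52.2866, 7.4813) (42.2265, 13.2575) (38.1422, 2.3808) (38.4816, 0) (54.411, 0)]  |A|=143.7951
7. ⊥bis P6·P5 via (29.645,14.255): [(52.2866, 7.4813) (42.2265, 13.2575) (38.1422, 2.3808) (38.4816, 0) (54.411, 0)]  |A|=143.7951
8. ⊥bis P6·P7 via (35.575,5.775): [(52.2866, 7.4813) (42.2265, 13.2575) (38.1422, 2.3808) (38.4816, 0) (54.411, 0)]  |A|=143.7951
9. ⊥bis P6·P8 via (38.125,11.285): [(52.2866, 7.4813) (42.2265, 13.2575) (38.1422, 2.3808) (38.4816, 0) (54.411, 0)]  |A|=143.7951
10. ⊥bis P6·P9 via (30.21,15.8): [(52.2866, 7.4813) (42.2265, 13.2575) (38.1422, 2.3808) (38.4816, 0) (54.411, 0)]  |A|=143.7951
11. canonical 5-gon: [(52.2866, 7.4813) (42.2265, 13.2575) (38.1422, 2.3808) (38.4816, 0) (54.411, 0)]
12. shoelace: 143.7951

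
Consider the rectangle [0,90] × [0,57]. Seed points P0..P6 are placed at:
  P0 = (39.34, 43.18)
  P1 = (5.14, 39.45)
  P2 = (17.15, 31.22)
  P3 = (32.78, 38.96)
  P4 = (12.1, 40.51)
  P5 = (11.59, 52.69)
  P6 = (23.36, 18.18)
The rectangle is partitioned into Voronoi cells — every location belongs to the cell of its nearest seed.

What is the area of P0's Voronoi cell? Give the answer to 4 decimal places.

Area of P0's cell: 2455.3758

1. box [0,90]×[0,57]: [(0, 0) (90, 0) (90, 57) (0, 57)]
2. ⊥bis P0·P1 via (22.24,41.315): [(26.746, 0) (90, 0) (90, 57) (20.5293, 57)]  |A|=3782.6534
3. ⊥bis P0·P2 via (28.245,37.2): [(21.2793, 50.1239) (48.2951, 0) (90, 0) (90, 57) (20.5293, 57)]  |A|=3242.5906
4. ⊥bis P0·P3 via (36.06,41.07): [(62.48, 0) (90, 0) (90, 57) (25.8123, 57)]  |A|=2613.6672
5. ⊥bis P0·P4 via (25.72,41.845): [(62.48, 0) (90, 0) (90, 57) (25.8123, 57)]  |A|=2613.6672
6. ⊥bis P0·P5 via (25.465,47.935): [(27.6126, 54.2016) (62.48, 0) (90, 0) (90, 57) (28.5716, 57)]  |A|=2609.8064
7. ⊥bis P0·P6 via (31.35,30.68): [(27.6126, 54.2016) (50.7007, 18.3111) (79.3475, 0) (90, 0) (90, 57) (28.5716, 57)]  |A|=2455.3758
8. canonical 6-gon: [(27.6126, 54.2016) (50.7007, 18.3111) (79.3475, 0) (90, 0) (90, 57) (28.5716, 57)]
9. shoelace: 2455.3758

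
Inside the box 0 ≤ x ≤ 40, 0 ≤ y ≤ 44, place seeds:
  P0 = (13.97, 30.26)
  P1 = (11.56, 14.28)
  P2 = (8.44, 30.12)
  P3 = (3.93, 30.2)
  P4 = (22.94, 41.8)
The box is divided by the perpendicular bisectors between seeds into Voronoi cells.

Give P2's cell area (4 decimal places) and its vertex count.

1. box [0,40]×[0,44]: [(0, 0) (40, 0) (40, 44) (0, 44)]
2. ⊥bis P2·P0 via (11.205,30.19): [(0, 0) (11.9693, 0) (10.8554, 44) (0, 44)]  |A|=502.143
3. ⊥bis P2·P1 via (10,22.2): [(0, 20.2303) (11.4003, 22.4758) (10.8554, 44) (0, 44)]  |A|=252.3174
4. ⊥bis P2·P3 via (6.185,30.16): [(6.0299, 21.418) (11.4003, 22.4758) (10.8554, 44) (6.4305, 44)]  |A|=108.0459
5. ⊥bis P2·P4 via (15.69,35.96): [(6.0299, 21.418) (11.4003, 22.4758) (10.9087, 41.8957) (9.2136, 44) (6.4305, 44)]  |A|=106.3185
6. canonical 5-gon: [(6.0299, 21.418) (11.4003, 22.4758) (10.9087, 41.8957) (9.2136, 44) (6.4305, 44)]
7. shoelace: 106.3185

Area of P2's cell: 106.3185 (5 vertices)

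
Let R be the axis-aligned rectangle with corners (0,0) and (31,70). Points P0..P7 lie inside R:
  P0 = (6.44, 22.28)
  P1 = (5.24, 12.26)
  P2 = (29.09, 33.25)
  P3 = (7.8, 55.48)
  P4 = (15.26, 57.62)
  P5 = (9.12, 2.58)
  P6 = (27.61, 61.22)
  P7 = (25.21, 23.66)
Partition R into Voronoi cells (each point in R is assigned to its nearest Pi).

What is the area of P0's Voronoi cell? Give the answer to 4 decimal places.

1. box [0,31]×[0,70]: [(0, 0) (31, 0) (31, 70) (0, 70)]
2. ⊥bis P0·P1 via (5.84,17.27): [(0, 17.9694) (31, 14.2568) (31, 70) (0, 70)]  |A|=1670.4935
3. ⊥bis P0·P2 via (17.765,27.765): [(0, 64.4448) (0, 17.9694) (23.8953, 15.1077)]  |A|=555.271
4. ⊥bis P0·P3 via (7.12,38.88): [(12.4882, 38.6601) (0, 39.1717) (0, 17.9694) (23.8953, 15.1077)]  |A|=397.4629
5. ⊥bis P0·P4 via (10.85,39.95): [(12.4882, 38.6601) (0, 39.1717) (0, 17.9694) (23.8953, 15.1077)]  |A|=397.4629
6. ⊥bis P0·P5 via (7.78,12.43): [(12.4882, 38.6601) (0, 39.1717) (0, 17.9694) (23.8953, 15.1077)]  |A|=397.4629
7. ⊥bis P0·P6 via (17.025,41.75): [(12.4882, 38.6601) (0, 39.1717) (0, 17.9694) (23.8953, 15.1077)]  |A|=397.4629
8. ⊥bis P0·P7 via (15.825,22.97): [(15.0622, 33.3456) (12.4882, 38.6601) (0, 39.1717) (0, 17.9694) (16.3365, 16.0129)]  |A|=332.5328
9. canonical 5-gon: [(15.0622, 33.3456) (12.4882, 38.6601) (0, 39.1717) (0, 17.9694) (16.3365, 16.0129)]
10. shoelace: 332.5328

Area of P0's cell: 332.5328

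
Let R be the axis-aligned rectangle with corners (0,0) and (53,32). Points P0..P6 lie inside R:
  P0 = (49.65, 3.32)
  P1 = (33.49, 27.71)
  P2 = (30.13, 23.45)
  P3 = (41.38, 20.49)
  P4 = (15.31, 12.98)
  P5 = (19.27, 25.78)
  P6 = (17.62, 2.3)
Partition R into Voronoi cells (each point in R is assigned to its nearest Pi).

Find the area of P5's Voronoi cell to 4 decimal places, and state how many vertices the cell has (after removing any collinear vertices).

Area of P5's cell: 273.5705 (5 vertices)

1. box [0,53]×[0,32]: [(0, 0) (53, 0) (53, 32) (0, 32)]
2. ⊥bis P5·P0 via (34.46,14.55): [(0, 0) (23.7032, 0) (47.3608, 32) (0, 32)]  |A|=1137.0236
3. ⊥bis P5·P1 via (26.38,26.745): [(0, 0) (23.7032, 0) (29.0317, 7.2075) (25.6668, 32) (0, 32)]  |A|=868.0992
4. ⊥bis P5·P2 via (24.7,24.615): [(0, 0) (19.4189, 0) (25.9061, 30.2366) (25.6668, 32) (0, 32)]  |A|=730.7086
5. ⊥bis P5·P3 via (30.325,23.135): [(0, 0) (19.4189, 0) (25.9061, 30.2366) (25.6668, 32) (0, 32)]  |A|=730.7086
6. ⊥bis P5·P4 via (17.29,19.38): [(0, 24.7291) (23.1855, 17.5561) (25.9061, 30.2366) (25.6668, 32) (0, 32)]  |A|=273.5705
7. ⊥bis P5·P6 via (18.445,14.04): [(0, 24.7291) (23.1855, 17.5561) (25.9061, 30.2366) (25.6668, 32) (0, 32)]  |A|=273.5705
8. canonical 5-gon: [(0, 24.7291) (23.1855, 17.5561) (25.9061, 30.2366) (25.6668, 32) (0, 32)]
9. shoelace: 273.5705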